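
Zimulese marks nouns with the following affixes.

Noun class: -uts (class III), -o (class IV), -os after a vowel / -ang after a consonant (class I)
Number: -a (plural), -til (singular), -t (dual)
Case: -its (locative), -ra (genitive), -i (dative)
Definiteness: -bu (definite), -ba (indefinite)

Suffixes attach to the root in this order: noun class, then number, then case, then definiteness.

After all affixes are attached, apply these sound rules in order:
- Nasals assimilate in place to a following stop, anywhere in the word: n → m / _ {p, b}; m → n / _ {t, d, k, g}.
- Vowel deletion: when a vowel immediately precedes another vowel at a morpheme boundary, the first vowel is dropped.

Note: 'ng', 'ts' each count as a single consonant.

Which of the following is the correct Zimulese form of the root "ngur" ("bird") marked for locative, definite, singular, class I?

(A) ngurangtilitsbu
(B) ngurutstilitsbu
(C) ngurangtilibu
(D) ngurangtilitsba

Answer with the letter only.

Attach noun class class I -ang (after consonant 'r') → ngurang.
Attach number singular -til → ngurangtil.
Attach case locative -its → ngurangtilits.
Attach definiteness definite -bu → ngurangtilitsbu.
Nasal assimilation: no change.
Vowel deletion: no change.
So the correct form is ngurangtilitsbu, option (A).
(B) ngurutstilitsbu is wrong: it uses class III instead of class I for noun class.
(D) ngurangtilitsba is wrong: it uses indefinite instead of definite for definiteness.
(C) ngurangtilibu is wrong: it uses dative instead of locative for case.

A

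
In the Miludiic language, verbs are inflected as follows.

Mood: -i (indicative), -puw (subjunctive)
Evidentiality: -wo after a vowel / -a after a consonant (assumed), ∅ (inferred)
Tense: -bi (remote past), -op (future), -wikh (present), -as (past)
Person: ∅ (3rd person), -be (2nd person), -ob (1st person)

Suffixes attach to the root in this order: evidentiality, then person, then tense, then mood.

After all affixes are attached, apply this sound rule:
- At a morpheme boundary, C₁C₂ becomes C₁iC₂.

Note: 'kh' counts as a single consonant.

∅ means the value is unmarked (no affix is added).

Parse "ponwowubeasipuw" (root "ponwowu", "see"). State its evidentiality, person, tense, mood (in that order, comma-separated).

inferred, 2nd person, past, subjunctive

Segment: ponwowu-be-as-puw.
evidentiality: ∅ → inferred.
person: -be → 2nd person.
tense: -as → past.
mood: -puw → subjunctive.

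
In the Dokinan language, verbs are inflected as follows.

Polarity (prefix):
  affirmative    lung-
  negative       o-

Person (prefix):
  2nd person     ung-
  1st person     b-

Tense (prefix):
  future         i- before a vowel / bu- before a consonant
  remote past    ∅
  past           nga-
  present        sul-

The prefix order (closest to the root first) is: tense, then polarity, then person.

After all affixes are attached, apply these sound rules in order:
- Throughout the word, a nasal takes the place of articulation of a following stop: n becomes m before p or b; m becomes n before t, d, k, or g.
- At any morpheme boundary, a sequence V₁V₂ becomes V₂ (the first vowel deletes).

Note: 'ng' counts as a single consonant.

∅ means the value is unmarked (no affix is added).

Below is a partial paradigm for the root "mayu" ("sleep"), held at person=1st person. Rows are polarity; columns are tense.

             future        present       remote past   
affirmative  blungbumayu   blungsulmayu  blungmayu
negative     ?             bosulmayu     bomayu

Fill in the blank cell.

Attach tense future bu- (before consonant 'm') → bumayu.
Attach polarity negative o- → obumayu.
Attach person 1st person b- → bobumayu.
Nasal assimilation: no change.
Vowel deletion: no change.

bobumayu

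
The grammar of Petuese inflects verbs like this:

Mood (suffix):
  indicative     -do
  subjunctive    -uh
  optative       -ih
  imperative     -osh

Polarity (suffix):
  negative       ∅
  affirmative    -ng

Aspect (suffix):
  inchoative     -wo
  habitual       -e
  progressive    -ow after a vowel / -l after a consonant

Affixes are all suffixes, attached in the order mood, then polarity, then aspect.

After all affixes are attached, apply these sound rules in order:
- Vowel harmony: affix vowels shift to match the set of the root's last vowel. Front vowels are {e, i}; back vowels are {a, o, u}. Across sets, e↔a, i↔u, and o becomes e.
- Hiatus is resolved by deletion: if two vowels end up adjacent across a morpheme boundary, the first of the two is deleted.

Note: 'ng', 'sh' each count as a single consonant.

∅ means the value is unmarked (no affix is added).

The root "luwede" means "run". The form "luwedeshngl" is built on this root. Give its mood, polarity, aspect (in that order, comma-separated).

imperative, affirmative, progressive

Segment: luwede-osh-ng-l.
mood: -osh → imperative.
polarity: -ng → affirmative.
aspect: -ow/l → progressive.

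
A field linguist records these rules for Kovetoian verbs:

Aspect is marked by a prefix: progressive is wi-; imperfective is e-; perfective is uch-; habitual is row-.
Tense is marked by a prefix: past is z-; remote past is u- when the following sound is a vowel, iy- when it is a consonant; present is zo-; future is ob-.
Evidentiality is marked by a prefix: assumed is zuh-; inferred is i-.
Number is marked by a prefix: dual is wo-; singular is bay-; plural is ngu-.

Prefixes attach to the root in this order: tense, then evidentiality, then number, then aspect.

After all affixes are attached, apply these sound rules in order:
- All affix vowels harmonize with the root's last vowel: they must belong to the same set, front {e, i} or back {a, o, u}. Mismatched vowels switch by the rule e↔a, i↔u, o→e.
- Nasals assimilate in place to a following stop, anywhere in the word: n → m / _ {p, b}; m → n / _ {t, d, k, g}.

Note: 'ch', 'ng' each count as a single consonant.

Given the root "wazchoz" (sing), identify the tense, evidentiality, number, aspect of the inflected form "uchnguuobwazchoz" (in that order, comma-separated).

future, inferred, plural, perfective

Segment: uch-ngu-i-ob-wazchoz.
tense: ob- → future.
evidentiality: i- → inferred.
number: ngu- → plural.
aspect: uch- → perfective.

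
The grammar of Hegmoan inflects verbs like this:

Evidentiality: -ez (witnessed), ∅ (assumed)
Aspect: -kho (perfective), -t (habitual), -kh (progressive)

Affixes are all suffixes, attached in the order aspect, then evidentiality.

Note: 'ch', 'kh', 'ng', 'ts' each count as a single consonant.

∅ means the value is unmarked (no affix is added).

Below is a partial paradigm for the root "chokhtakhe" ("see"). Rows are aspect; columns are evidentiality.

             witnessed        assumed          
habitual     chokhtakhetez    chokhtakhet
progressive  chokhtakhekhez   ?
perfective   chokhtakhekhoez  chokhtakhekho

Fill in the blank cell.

Attach aspect progressive -kh → chokhtakhekh.
evidentiality = assumed: zero marking, form stays chokhtakhekh.

chokhtakhekh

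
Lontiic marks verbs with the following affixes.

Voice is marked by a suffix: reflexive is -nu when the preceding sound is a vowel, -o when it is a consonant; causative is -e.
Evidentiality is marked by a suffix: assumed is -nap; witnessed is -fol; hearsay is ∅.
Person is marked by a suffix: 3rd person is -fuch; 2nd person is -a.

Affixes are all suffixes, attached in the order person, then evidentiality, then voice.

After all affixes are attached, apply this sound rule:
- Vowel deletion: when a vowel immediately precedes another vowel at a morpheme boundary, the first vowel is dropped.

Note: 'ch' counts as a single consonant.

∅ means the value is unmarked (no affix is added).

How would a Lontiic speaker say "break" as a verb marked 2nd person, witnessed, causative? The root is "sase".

sasafole

Attach person 2nd person -a → sasea.
Attach evidentiality witnessed -fol → saseafol.
Attach voice causative -e → saseafole.
Apply vowel deletion: saseafole → sasafole.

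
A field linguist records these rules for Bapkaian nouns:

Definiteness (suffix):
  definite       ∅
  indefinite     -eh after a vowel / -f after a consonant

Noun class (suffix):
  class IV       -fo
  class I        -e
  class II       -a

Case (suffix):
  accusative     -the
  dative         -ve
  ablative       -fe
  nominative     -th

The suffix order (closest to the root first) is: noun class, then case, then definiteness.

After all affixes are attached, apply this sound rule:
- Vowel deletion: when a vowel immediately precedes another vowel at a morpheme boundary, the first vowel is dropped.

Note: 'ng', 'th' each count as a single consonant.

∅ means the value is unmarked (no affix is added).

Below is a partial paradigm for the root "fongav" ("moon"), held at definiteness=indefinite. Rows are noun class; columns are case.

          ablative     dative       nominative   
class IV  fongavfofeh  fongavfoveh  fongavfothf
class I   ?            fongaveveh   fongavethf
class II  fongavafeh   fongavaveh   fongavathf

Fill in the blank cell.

Attach noun class class I -e → fongave.
Attach case ablative -fe → fongavefe.
Attach definiteness indefinite -eh (after vowel 'e') → fongavefeeh.
Apply vowel deletion: fongavefeeh → fongavefeh.

fongavefeh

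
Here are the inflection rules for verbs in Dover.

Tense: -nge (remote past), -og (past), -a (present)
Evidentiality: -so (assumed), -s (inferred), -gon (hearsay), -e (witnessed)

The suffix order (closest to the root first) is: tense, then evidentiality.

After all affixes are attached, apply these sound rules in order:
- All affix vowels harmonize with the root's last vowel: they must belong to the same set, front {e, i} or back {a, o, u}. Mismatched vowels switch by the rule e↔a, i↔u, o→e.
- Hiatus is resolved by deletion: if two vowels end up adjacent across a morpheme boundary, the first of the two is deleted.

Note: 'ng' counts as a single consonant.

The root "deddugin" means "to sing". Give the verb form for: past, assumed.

dedduginegse

Attach tense past -og → dedduginog.
Attach evidentiality assumed -so → dedduginogso.
Apply vowel harmony: dedduginogso → dedduginegse.
Vowel deletion: no change.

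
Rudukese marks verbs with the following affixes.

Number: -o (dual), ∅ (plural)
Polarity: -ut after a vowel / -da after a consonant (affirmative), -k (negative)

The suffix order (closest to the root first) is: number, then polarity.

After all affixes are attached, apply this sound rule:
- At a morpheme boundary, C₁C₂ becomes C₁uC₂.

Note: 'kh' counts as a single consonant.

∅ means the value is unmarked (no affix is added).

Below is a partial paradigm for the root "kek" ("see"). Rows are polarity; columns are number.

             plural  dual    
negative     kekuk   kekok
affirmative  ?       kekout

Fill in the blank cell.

kekuda

number = plural: zero marking, form stays kek.
Attach polarity affirmative -da (after consonant 'k') → kekda.
Apply epenthesis: kekda → kekuda.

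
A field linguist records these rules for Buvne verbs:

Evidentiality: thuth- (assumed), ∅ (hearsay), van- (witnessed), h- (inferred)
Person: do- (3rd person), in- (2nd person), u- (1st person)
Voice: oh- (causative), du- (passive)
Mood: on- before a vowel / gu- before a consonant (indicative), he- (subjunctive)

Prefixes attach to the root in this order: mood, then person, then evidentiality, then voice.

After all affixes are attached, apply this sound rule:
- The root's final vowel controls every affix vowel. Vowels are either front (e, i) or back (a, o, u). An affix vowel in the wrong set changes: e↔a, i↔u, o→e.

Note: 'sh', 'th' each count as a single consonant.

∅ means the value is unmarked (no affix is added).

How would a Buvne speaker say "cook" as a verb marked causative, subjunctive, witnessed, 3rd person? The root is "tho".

Attach mood subjunctive he- → hetho.
Attach person 3rd person do- → dohetho.
Attach evidentiality witnessed van- → vandohetho.
Attach voice causative oh- → ohvandohetho.
Apply vowel harmony: ohvandohetho → ohvandohatho.

ohvandohatho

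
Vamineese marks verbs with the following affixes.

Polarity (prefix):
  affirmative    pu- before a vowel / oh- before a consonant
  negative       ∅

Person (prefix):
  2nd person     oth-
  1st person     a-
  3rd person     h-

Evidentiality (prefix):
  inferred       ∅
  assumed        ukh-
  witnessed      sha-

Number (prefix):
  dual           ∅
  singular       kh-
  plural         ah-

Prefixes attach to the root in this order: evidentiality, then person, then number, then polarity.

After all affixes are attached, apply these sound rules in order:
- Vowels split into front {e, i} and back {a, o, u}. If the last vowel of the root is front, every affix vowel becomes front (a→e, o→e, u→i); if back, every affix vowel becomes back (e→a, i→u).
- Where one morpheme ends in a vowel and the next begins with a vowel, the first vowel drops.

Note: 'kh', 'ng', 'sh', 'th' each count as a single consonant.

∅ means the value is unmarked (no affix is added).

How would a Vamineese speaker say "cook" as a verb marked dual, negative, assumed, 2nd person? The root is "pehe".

ethikhpehe

Attach evidentiality assumed ukh- → ukhpehe.
Attach person 2nd person oth- → othukhpehe.
number = dual: zero marking, form stays othukhpehe.
polarity = negative: zero marking, form stays othukhpehe.
Apply vowel harmony: othukhpehe → ethikhpehe.
Vowel deletion: no change.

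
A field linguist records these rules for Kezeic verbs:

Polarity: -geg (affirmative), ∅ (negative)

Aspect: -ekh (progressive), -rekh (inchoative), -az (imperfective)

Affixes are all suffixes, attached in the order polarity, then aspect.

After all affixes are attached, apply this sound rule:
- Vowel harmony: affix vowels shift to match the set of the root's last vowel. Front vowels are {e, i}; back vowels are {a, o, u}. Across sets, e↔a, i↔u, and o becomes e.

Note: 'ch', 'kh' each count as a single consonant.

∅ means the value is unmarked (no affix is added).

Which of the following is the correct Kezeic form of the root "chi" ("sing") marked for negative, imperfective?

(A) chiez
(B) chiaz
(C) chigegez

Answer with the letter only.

A

polarity = negative: zero marking, form stays chi.
Attach aspect imperfective -az → chiaz.
Apply vowel harmony: chiaz → chiez.
So the correct form is chiez, option (A).
(C) chigegez is wrong: it uses affirmative instead of negative for polarity.
(B) chiaz is wrong: it fails to apply the sound rule(s).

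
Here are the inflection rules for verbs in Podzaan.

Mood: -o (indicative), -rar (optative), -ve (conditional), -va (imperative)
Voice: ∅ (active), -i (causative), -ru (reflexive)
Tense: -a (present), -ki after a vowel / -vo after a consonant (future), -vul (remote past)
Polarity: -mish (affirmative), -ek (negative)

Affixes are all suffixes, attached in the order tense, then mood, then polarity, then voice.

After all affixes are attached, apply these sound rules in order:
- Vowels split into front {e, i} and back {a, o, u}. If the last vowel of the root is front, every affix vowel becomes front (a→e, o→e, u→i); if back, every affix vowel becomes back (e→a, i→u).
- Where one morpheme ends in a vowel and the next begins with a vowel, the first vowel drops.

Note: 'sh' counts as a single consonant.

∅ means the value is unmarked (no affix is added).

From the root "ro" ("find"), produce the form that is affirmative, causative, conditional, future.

Attach tense future -ki (after vowel 'o') → roki.
Attach mood conditional -ve → rokive.
Attach polarity affirmative -mish → rokivemish.
Attach voice causative -i → rokivemishi.
Apply vowel harmony: rokivemishi → rokuvamushu.
Vowel deletion: no change.

rokuvamushu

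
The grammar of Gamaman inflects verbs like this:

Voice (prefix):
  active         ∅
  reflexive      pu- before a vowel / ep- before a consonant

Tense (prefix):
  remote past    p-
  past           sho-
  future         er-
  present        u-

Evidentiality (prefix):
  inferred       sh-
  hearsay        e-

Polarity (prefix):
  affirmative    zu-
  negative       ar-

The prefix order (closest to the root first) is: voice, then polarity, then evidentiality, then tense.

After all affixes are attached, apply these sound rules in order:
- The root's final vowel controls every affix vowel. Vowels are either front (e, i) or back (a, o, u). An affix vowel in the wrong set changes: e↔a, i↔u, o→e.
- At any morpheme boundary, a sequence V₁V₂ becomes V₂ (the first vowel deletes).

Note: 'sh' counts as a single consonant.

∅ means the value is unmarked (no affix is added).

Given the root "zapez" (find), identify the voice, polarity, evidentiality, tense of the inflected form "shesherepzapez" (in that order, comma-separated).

Segment: sho-sh-ar-ep-zapez.
voice: pu/ep- → reflexive.
polarity: ar- → negative.
evidentiality: sh- → inferred.
tense: sho- → past.

reflexive, negative, inferred, past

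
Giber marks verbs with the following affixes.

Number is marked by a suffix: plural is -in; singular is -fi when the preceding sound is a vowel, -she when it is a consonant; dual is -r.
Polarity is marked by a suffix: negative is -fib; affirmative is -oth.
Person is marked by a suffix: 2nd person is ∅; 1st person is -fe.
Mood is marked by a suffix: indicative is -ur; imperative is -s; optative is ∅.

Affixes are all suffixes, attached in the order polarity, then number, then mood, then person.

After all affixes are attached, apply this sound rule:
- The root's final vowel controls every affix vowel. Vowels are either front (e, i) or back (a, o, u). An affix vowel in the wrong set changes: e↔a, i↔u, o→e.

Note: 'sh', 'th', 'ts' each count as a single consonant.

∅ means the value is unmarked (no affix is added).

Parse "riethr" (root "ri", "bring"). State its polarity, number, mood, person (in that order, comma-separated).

Segment: ri-oth-r.
polarity: -oth → affirmative.
number: -r → dual.
mood: ∅ → optative.
person: ∅ → 2nd person.

affirmative, dual, optative, 2nd person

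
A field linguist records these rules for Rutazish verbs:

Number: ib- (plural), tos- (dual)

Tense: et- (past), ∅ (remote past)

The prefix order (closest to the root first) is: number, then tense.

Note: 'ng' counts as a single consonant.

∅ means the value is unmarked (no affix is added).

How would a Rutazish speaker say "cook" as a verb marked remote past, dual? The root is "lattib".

toslattib

Attach number dual tos- → toslattib.
tense = remote past: zero marking, form stays toslattib.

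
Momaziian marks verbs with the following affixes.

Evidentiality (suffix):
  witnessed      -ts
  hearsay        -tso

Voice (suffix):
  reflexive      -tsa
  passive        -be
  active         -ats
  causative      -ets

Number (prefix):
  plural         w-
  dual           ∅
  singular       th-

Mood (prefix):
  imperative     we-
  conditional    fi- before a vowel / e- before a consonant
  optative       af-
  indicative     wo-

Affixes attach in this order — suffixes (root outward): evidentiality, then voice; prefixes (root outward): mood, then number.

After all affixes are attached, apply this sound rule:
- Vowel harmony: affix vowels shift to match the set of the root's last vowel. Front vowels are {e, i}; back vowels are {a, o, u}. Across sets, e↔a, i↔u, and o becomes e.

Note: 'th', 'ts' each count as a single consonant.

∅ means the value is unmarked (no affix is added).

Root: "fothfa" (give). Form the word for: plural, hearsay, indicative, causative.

Attach evidentiality hearsay -tso → fothfatso.
Attach mood indicative wo- → wofothfatso.
Attach number plural w- → wwofothfatso.
Attach voice causative -ets → wwofothfatsoets.
Apply vowel harmony: wwofothfatsoets → wwofothfatsoats.

wwofothfatsoats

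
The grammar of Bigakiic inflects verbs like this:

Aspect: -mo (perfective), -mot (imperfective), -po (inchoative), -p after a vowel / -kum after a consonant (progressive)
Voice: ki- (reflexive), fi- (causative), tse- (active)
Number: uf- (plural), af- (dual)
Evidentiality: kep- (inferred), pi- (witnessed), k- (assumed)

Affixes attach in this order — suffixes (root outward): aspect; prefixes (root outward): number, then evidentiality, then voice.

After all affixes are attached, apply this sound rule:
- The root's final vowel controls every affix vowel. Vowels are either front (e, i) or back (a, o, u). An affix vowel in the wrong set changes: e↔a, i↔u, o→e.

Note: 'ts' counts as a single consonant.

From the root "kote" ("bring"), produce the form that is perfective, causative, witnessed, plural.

Attach number plural uf- → ufkote.
Attach evidentiality witnessed pi- → piufkote.
Attach voice causative fi- → fipiufkote.
Attach aspect perfective -mo → fipiufkotemo.
Apply vowel harmony: fipiufkotemo → fipiifkoteme.

fipiifkoteme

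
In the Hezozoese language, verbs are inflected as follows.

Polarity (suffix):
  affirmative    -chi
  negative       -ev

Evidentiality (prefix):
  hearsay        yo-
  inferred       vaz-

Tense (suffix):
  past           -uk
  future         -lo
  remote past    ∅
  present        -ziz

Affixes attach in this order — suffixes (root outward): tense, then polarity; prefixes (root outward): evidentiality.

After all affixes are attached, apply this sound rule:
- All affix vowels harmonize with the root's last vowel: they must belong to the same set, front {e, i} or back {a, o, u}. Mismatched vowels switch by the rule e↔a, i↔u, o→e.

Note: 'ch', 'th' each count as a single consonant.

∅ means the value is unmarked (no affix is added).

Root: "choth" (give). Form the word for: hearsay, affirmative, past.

yochothukchu

Attach evidentiality hearsay yo- → yochoth.
Attach tense past -uk → yochothuk.
Attach polarity affirmative -chi → yochothukchi.
Apply vowel harmony: yochothukchi → yochothukchu.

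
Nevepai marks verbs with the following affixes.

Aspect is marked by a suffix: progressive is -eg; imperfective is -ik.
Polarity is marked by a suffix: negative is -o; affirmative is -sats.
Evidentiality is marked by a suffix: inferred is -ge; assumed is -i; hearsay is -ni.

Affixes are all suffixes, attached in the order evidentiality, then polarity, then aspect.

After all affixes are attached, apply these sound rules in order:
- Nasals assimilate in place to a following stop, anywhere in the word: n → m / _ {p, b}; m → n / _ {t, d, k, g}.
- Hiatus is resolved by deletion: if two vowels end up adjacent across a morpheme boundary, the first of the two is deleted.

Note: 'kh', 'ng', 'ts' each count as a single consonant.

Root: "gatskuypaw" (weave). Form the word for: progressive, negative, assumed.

gatskuypaweg

Attach evidentiality assumed -i → gatskuypawi.
Attach polarity negative -o → gatskuypawio.
Attach aspect progressive -eg → gatskuypawioeg.
Nasal assimilation: no change.
Apply vowel deletion: gatskuypawioeg → gatskuypaweg.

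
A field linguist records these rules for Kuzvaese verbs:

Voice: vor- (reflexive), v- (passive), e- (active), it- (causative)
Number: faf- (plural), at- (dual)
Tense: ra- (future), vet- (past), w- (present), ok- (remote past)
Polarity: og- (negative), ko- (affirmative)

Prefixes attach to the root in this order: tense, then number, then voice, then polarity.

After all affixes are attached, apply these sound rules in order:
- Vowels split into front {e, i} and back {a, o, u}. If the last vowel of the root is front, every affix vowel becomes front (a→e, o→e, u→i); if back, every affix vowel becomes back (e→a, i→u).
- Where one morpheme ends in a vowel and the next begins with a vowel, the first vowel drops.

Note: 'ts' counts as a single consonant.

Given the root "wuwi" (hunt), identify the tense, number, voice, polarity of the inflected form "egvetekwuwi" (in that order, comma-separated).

remote past, dual, passive, negative

Segment: og-v-at-ok-wuwi.
tense: ok- → remote past.
number: at- → dual.
voice: v- → passive.
polarity: og- → negative.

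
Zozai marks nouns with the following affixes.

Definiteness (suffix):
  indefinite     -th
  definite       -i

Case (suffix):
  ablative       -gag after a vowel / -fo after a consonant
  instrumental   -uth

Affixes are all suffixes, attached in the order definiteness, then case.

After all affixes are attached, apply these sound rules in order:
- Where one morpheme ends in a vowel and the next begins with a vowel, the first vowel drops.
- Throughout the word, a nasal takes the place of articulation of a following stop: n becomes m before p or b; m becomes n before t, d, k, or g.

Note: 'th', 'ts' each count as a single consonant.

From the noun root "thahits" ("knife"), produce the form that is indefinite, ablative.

thahitsthfo

Attach definiteness indefinite -th → thahitsth.
Attach case ablative -fo (after consonant 'th') → thahitsthfo.
Vowel deletion: no change.
Nasal assimilation: no change.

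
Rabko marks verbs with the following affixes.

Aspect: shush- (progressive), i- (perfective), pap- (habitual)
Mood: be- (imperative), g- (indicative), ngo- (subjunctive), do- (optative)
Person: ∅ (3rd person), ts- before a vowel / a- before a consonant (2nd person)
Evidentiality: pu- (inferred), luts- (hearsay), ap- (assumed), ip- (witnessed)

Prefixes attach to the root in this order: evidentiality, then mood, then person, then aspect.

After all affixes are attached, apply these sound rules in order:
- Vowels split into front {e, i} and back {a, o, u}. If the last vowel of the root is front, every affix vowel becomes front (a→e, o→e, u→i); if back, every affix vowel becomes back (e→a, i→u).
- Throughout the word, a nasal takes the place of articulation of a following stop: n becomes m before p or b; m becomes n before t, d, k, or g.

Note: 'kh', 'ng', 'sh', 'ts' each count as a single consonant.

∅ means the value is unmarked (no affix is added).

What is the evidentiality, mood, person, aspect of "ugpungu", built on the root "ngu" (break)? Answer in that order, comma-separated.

Segment: i-g-pu-ngu.
evidentiality: pu- → inferred.
mood: g- → indicative.
person: ∅ → 3rd person.
aspect: i- → perfective.

inferred, indicative, 3rd person, perfective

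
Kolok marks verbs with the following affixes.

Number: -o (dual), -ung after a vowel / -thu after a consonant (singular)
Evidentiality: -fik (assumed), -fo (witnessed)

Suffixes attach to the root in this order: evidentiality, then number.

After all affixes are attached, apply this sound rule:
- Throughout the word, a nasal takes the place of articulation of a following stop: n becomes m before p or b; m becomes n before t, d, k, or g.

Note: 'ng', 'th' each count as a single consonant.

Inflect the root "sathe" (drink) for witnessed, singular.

Attach evidentiality witnessed -fo → sathefo.
Attach number singular -ung (after vowel 'o') → sathefoung.
Nasal assimilation: no change.

sathefoung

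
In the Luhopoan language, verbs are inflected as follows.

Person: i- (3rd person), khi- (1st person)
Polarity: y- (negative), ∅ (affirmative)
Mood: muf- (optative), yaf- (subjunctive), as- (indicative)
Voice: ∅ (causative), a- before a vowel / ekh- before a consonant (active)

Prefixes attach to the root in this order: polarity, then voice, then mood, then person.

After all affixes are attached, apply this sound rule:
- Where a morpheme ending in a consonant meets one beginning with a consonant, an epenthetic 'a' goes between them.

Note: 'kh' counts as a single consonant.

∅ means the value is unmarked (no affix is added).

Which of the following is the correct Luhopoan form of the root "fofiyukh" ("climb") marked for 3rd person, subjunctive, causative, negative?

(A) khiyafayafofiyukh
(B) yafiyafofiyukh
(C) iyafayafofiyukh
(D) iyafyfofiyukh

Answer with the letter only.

C

Attach polarity negative y- → yfofiyukh.
voice = causative: zero marking, form stays yfofiyukh.
Attach mood subjunctive yaf- → yafyfofiyukh.
Attach person 3rd person i- → iyafyfofiyukh.
Apply epenthesis: iyafyfofiyukh → iyafayafofiyukh.
So the correct form is iyafayafofiyukh, option (C).
(D) iyafyfofiyukh is wrong: it fails to apply the sound rule(s).
(A) khiyafayafofiyukh is wrong: it uses 1st person instead of 3rd person for person.
(B) yafiyafofiyukh is wrong: it has the affixes in the wrong order.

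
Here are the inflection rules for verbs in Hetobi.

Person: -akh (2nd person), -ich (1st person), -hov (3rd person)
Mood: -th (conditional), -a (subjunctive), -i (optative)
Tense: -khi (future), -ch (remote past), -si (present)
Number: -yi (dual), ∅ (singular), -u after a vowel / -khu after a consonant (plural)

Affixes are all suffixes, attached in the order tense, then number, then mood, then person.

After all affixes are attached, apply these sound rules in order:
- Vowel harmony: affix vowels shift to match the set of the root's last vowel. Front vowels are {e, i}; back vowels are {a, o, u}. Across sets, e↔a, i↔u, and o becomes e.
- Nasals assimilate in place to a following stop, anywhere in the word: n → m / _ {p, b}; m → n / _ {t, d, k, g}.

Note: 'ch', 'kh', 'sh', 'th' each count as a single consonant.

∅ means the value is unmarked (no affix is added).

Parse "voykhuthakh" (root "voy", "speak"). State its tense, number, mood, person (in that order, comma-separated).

future, singular, conditional, 2nd person

Segment: voy-khi-th-akh.
tense: -khi → future.
number: ∅ → singular.
mood: -th → conditional.
person: -akh → 2nd person.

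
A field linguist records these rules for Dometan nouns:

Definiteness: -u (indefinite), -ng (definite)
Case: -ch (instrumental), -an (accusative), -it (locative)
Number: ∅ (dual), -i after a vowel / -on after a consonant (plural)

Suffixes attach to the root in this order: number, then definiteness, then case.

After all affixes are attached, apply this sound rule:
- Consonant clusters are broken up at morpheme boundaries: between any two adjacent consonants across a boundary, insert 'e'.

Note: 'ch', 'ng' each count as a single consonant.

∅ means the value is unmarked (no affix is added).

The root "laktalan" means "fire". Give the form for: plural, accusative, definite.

Attach number plural -on (after consonant 'n') → laktalanon.
Attach definiteness definite -ng → laktalanonng.
Attach case accusative -an → laktalanonngan.
Apply epenthesis: laktalanonngan → laktalanonengan.

laktalanonengan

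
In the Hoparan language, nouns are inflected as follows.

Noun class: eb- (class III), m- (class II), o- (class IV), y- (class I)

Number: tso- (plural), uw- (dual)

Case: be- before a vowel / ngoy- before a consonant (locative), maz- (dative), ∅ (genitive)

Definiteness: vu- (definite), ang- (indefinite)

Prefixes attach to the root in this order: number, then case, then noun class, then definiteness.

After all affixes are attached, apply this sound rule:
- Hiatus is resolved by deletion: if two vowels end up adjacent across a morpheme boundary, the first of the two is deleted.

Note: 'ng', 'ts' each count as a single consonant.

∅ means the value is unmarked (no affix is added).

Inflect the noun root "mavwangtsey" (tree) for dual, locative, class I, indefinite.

angybuwmavwangtsey

Attach number dual uw- → uwmavwangtsey.
Attach case locative be- (before vowel 'u') → beuwmavwangtsey.
Attach noun class class I y- → ybeuwmavwangtsey.
Attach definiteness indefinite ang- → angybeuwmavwangtsey.
Apply vowel deletion: angybeuwmavwangtsey → angybuwmavwangtsey.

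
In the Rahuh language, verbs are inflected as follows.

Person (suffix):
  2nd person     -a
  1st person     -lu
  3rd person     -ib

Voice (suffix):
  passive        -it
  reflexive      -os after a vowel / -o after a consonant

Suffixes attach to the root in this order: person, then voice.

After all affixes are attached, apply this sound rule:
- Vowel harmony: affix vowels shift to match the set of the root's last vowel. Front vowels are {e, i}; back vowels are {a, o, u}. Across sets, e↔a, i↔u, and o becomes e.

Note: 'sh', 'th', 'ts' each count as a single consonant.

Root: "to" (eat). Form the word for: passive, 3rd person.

toubut

Attach person 3rd person -ib → toib.
Attach voice passive -it → toibit.
Apply vowel harmony: toibit → toubut.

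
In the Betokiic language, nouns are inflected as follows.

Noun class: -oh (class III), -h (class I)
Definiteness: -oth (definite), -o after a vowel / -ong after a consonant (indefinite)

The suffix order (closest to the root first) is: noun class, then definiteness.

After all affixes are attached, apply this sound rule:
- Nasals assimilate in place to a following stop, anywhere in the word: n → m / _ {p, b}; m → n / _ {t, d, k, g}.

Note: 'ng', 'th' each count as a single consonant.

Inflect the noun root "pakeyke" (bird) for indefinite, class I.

Attach noun class class I -h → pakeykeh.
Attach definiteness indefinite -ong (after consonant 'h') → pakeykehong.
Nasal assimilation: no change.

pakeykehong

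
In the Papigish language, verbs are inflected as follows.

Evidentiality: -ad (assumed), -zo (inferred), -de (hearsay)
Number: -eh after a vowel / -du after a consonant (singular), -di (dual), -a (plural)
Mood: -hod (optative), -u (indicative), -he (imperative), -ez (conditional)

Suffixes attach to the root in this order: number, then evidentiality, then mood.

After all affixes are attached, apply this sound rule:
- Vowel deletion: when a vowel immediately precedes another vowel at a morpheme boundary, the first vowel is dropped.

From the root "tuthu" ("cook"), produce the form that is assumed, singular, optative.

tuthehadhod

Attach number singular -eh (after vowel 'u') → tuthueh.
Attach evidentiality assumed -ad → tuthuehad.
Attach mood optative -hod → tuthuehadhod.
Apply vowel deletion: tuthuehadhod → tuthehadhod.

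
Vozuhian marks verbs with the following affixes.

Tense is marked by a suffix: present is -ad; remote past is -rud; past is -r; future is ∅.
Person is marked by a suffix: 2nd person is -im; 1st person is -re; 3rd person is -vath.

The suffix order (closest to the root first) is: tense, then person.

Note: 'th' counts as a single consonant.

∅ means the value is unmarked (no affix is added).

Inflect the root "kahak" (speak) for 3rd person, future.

tense = future: zero marking, form stays kahak.
Attach person 3rd person -vath → kahakvath.

kahakvath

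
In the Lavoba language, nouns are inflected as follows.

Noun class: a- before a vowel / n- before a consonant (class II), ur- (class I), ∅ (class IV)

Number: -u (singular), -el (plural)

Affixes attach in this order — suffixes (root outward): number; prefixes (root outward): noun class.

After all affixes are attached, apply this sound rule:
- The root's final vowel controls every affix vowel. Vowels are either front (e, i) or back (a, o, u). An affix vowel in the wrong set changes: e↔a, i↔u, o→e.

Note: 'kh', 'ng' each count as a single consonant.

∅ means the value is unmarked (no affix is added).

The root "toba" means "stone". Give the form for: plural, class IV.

Attach number plural -el → tobael.
noun class = class IV: zero marking, form stays tobael.
Apply vowel harmony: tobael → tobaal.

tobaal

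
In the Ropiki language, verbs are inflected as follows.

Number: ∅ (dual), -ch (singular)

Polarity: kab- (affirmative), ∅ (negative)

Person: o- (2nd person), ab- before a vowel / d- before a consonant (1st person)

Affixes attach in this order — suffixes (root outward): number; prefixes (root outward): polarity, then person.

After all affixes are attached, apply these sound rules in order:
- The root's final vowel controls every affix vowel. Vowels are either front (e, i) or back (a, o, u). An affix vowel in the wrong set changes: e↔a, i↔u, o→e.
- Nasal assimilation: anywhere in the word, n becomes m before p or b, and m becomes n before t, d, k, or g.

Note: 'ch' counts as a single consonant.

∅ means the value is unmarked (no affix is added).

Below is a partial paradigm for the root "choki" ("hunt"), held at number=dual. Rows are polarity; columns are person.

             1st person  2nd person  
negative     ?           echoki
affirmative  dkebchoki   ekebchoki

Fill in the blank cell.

dchoki

polarity = negative: zero marking, form stays choki.
number = dual: zero marking, form stays choki.
Attach person 1st person d- (before consonant 'ch') → dchoki.
Vowel harmony: no change.
Nasal assimilation: no change.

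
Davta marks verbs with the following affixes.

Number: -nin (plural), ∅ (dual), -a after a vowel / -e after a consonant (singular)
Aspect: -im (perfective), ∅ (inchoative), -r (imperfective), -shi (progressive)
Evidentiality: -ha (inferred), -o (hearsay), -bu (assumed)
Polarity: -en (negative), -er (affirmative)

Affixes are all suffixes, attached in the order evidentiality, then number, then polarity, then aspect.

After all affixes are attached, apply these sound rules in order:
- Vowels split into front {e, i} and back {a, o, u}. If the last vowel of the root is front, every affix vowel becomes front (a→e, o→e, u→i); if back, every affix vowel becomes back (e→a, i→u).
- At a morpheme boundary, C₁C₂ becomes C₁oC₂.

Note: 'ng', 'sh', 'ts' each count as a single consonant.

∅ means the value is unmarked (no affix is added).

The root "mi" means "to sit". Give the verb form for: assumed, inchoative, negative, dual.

Attach evidentiality assumed -bu → mibu.
number = dual: zero marking, form stays mibu.
Attach polarity negative -en → mibuen.
aspect = inchoative: zero marking, form stays mibuen.
Apply vowel harmony: mibuen → mibien.
Epenthesis: no change.

mibien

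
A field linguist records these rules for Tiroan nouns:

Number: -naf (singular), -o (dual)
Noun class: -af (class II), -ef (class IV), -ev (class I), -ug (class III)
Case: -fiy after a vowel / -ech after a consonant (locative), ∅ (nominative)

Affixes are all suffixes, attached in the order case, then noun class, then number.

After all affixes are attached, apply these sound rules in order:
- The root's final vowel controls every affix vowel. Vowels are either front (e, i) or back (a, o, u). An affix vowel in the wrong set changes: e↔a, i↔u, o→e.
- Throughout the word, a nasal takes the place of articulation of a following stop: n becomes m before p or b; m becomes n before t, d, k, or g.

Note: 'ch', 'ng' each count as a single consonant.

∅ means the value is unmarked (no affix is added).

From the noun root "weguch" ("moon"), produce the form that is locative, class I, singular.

weguchachavnaf

Attach case locative -ech (after consonant 'ch') → weguchech.
Attach noun class class I -ev → weguchechev.
Attach number singular -naf → weguchechevnaf.
Apply vowel harmony: weguchechevnaf → weguchachavnaf.
Nasal assimilation: no change.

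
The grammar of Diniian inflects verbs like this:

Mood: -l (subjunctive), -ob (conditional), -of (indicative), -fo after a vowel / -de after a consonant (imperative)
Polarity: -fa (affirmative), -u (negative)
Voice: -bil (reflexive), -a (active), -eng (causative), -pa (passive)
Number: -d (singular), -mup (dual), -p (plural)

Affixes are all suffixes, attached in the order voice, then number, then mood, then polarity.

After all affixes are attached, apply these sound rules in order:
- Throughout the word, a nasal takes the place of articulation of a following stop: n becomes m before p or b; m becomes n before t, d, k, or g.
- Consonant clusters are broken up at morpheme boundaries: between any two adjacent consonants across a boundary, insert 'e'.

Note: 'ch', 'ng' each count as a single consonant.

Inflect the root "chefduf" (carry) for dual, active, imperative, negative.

Attach voice active -a → chefdufa.
Attach number dual -mup → chefdufamup.
Attach mood imperative -de (after consonant 'p') → chefdufamupde.
Attach polarity negative -u → chefdufamupdeu.
Nasal assimilation: no change.
Apply epenthesis: chefdufamupdeu → chefdufamupedeu.

chefdufamupedeu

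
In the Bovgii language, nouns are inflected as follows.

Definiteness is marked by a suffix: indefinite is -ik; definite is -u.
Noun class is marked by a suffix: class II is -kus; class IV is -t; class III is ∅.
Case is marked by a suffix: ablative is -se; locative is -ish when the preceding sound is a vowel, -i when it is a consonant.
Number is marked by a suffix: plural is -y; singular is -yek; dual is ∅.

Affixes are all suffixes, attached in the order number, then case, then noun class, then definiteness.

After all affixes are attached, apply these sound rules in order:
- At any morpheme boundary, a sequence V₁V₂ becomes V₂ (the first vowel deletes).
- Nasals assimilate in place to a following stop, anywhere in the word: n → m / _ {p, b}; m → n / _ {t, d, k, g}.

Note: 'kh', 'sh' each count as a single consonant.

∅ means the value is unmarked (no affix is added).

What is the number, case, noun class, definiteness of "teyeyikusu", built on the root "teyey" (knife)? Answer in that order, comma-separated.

Segment: teyey-i-kus-u.
number: ∅ → dual.
case: -ish/i → locative.
noun class: -kus → class II.
definiteness: -u → definite.

dual, locative, class II, definite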